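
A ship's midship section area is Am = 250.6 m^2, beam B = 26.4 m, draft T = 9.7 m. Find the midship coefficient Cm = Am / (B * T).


Formula: Cm = Am / (B * T)
Step 1 — B * T = 26.4 * 9.7 = 256.08 m^2
Step 2 — Cm = 250.6 / 256.08 ≈ 0.97860 (5 s.f.)

0.97860


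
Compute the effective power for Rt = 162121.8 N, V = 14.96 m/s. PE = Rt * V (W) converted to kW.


Formula: PE = Rt * V / 1000 (kW)
Step 1 — PE (W) = 162121.8 * 14.96 = 2425342.128 W
Step 2 — PE (kW) = 2425342.128 / 1000 ≈ 2425.3 kW (5 s.f.)

2425.3 kW


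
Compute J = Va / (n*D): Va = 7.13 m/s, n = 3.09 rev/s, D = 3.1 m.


Formula: J = Va / (n * D)
Step 1 — n * D = 3.09 * 3.1 = 9.579
Step 2 — J = 7.13 / 9.579 ≈ 0.74434 (5 s.f.)

0.74434


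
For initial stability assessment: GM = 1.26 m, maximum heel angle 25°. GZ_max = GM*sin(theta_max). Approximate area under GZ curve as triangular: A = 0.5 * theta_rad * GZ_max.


Formula: GZ_max = GM * sin(theta); Area = 0.5 * theta_rad * GZ_max
Step 1 — GZ_max = 1.26 * sin(25°) = 1.26 * 0.422618 = 0.532499 m
Step 2 — theta_rad = 25 * pi/180 = 0.436332 rad
Step 3 — Area = 0.5 * 0.436332 * 0.532499 ≈ 0.11617 m·rad (5 s.f.)

0.11617 m·rad


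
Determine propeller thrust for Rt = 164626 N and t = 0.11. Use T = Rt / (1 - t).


Formula: T = Rt / (1 - t)
Step 1 — (1 - t) = 1 - 0.11 = 0.89
Step 2 — T = 164626 / 0.89 ≈ 184970 N (5 s.f.)

184970 N


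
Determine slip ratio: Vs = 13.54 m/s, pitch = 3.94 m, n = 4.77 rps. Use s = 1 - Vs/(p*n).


Formula: s = 1 - Vs / (p * n)
Step 1 — p * n = 3.94 * 4.77 = 18.7938
Step 2 — Vs / (p*n) = 13.54 / 18.7938 = 0.72045 (6 d.p.)
Step 3 — s = 1 - 0.72045 = 0.27955

0.27955


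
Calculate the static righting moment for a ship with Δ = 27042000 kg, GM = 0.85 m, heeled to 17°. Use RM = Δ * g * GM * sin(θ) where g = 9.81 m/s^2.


Formula: GZ = GM * sin(theta); RM = disp * g * GZ
Step 1 — GZ = 0.85 * sin(17°) = 0.85 * 0.292372 = 0.248516 m
Step 2 — RM = 27042000 * 9.81 * 0.248516 ≈ 65927000 N·m (5 s.f.)

65927000 N·m


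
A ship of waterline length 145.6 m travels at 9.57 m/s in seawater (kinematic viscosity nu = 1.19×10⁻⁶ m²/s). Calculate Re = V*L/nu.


Formula: Re = V * L / nu
Step 1 — V * L = 9.57 * 145.6 = 1393.392 m^2/s
Step 2 — Re = 1393.392 / 1.19e-6 = 1.17e+09

1.17e+09


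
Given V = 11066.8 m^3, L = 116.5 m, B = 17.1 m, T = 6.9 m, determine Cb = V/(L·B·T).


Formula: Cb = V / (L * B * T)
Step 1 — L * B * T = 116.5 * 17.1 * 6.9 = 13745.835 m^3
Step 2 — Cb = 11066.8 / 13745.835 ≈ 0.80510 (5 s.f.)

0.80510


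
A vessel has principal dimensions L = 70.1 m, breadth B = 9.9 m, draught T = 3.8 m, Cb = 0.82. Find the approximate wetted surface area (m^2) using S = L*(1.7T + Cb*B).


Formula: S = 1.7*L*T + V/T with V = Cb*L*B*T, i.e. S = L * (1.7*T + Cb*B)
Step 1 — 1.7*T = 1.7 * 3.8 = 6.46 m
Step 2 — Cb*B = 0.82 * 9.9 = 8.118 m
Step 3 — 1.7*T + Cb*B = 6.46 + 8.118 = 14.578 m
Step 4 — S = 70.1 * 14.578 ≈ 1021.9 m^2 (5 s.f.)

1021.9 m^2


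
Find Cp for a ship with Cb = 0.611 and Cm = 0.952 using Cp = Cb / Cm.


Formula: Cp = Cb / Cm
Substituting: Cp = 0.611 / 0.952
Result: Cp ≈ 0.64181 (5 s.f.)

0.64181


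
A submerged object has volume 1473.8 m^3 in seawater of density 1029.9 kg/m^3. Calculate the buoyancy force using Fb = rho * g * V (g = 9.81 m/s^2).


Formula: Fb = rho * g * V
Substituting: Fb = 1029.9 * 9.81 * 1473.8
Intermediate: 1029.9 * 9.81 = 10103.319
Result: Fb = 10103.319 * 1473.8 ≈ 14890000 N (5 s.f.)

14890000 N


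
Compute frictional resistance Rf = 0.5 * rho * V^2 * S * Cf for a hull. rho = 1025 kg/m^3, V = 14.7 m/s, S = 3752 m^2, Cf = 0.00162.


Formula: Rf = 0.5 * rho * V^2 * S * Cf
Step 1 — V^2 = 14.7^2 = 216.09
Step 2 — 0.5 * rho * V^2 = 0.5 * 1025 * 216.09 = 110746.125
Step 3 — Rf = 110746.125 * 3752 * 0.00162 ≈ 673140 N (5 s.f.)

673140 N


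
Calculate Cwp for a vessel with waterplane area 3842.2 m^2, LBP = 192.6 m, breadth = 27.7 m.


Formula: Cwp = Aw / (L * B)
Step 1 — L * B = 192.6 * 27.7 = 5335.02 m^2
Step 2 — Cwp = 3842.2 / 5335.02 ≈ 0.72018 (5 s.f.)

0.72018


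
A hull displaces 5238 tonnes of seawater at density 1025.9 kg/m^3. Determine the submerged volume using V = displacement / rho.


Formula: V = mass / rho
Step 1 — convert tonnes to kg: 5238 t * 1000 = 5238000 kg
Step 2 — V = 5238000 / 1025.9 ≈ 5105.8 m^3 (5 s.f.)

5105.8 m^3


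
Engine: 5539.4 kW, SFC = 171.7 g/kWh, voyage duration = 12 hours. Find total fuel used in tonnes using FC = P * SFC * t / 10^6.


Formula: FC (tonnes) = P * SFC * t / 1,000,000
Step 1 — P * SFC * t = 5539.4 * 171.7 * 12 = 11413379.76 g
Step 2 — FC (tonnes) = 11413379.76 / 1,000,000 ≈ 11.413 tonnes (5 s.f.)

11.413 tonnes


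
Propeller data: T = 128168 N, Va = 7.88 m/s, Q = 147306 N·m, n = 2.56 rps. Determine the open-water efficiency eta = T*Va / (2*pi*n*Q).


Formula: eta = T * Va / (2 * pi * n * Q)
Step 1 — numerator = T * Va = 128168 * 7.88 = 1009963.84
Step 2 — 2 * pi * n = 2 * pi * 2.56 = 16.084954
Step 3 — denominator = 16.084954 * 147306 = 2369410.23
Step 4 — eta = 1009963.84 / 2369410.23 ≈ 0.42625 (5 s.f.)

0.42625


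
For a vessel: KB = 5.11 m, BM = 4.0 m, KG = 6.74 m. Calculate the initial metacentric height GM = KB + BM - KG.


Formula: GM = KB + BM - KG
Step 1 — KM = KB + BM = 5.11 + 4.0 = 9.11 m
Step 2 — GM = KM - KG = 9.11 - 6.74 = 2.37 m

2.37 m


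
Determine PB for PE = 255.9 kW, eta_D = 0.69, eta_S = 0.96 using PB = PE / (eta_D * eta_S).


Formula: PB = PE / (eta_D * eta_S)
Step 1 — combined efficiency = eta_D * eta_S = 0.69 * 0.96 = 0.6624
Step 2 — PB = 255.9 / 0.6624 ≈ 386.32 kW (5 s.f.)

386.32 kW


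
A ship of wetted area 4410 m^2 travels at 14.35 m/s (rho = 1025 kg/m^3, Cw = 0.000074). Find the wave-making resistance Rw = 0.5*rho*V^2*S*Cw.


Formula: Rw = 0.5 * rho * V^2 * S * Cw
Step 1 — V^2 = 14.35^2 = 205.9225
Step 2 — 0.5 * rho * V^2 = 0.5 * 1025 * 205.9225 = 105535.28125
Step 3 — Rw = 105535.28125 * 4410 * 0.000074 ≈ 34440 N (5 s.f.)

34440 N


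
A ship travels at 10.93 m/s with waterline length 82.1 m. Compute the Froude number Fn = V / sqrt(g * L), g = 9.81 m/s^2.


Formula: Fn = V / sqrt(g * L)
Step 1 — g * L = 9.81 * 82.1 = 805.401
Step 2 — sqrt(g * L) = sqrt(805.401) = 28.379588
Step 3 — Fn = 10.93 / 28.379588 ≈ 0.38514 (5 s.f.)

0.38514


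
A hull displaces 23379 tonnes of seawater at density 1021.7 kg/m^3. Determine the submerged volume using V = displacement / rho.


Formula: V = mass / rho
Step 1 — convert tonnes to kg: 23379 t * 1000 = 23379000 kg
Step 2 — V = 23379000 / 1021.7 ≈ 22882 m^3 (5 s.f.)

22882 m^3


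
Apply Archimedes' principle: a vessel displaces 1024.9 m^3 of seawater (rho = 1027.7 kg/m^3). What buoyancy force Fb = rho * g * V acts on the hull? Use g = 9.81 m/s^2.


Formula: Fb = rho * g * V
Substituting: Fb = 1027.7 * 9.81 * 1024.9
Intermediate: 1027.7 * 9.81 = 10081.737
Result: Fb = 10081.737 * 1024.9 ≈ 10333000 N (5 s.f.)

10333000 N


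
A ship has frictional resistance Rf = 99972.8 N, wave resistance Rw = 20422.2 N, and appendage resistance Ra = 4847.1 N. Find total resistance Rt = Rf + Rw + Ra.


Formula: Rt = Rf + Rw + Ra
Substituting: Rt = 99972.8 + 20422.2 + 4847.1
Result: Rt = 125242.1 N

125242.1 N


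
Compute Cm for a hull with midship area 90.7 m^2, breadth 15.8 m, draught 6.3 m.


Formula: Cm = Am / (B * T)
Step 1 — B * T = 15.8 * 6.3 = 99.54 m^2
Step 2 — Cm = 90.7 / 99.54 ≈ 0.91119 (5 s.f.)

0.91119


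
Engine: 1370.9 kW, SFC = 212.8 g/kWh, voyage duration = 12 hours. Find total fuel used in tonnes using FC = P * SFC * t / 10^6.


Formula: FC (tonnes) = P * SFC * t / 1,000,000
Step 1 — P * SFC * t = 1370.9 * 212.8 * 12 = 3500730.24 g
Step 2 — FC (tonnes) = 3500730.24 / 1,000,000 ≈ 3.5007 tonnes (5 s.f.)

3.5007 tonnes


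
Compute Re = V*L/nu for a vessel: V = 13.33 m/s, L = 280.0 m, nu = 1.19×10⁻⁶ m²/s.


Formula: Re = V * L / nu
Step 1 — V * L = 13.33 * 280.0 = 3732.4 m^2/s
Step 2 — Re = 3732.4 / 1.19e-6 = 3.14e+09

3.14e+09


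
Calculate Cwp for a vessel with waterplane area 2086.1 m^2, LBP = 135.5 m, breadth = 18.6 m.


Formula: Cwp = Aw / (L * B)
Step 1 — L * B = 135.5 * 18.6 = 2520.3 m^2
Step 2 — Cwp = 2086.1 / 2520.3 ≈ 0.82772 (5 s.f.)

0.82772


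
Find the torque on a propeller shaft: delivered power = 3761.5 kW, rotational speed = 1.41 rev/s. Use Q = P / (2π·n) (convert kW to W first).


Formula: Q = P_W / (2 * pi * n)
Step 1 — P_W = 3761.5 kW * 1000 = 3761500.0 W
Step 2 — 2 * pi * n = 2 * pi * 1.41 = 8.859291
Step 3 — Q = 3761500.0 / 8.859291 ≈ 424580 N·m (5 s.f.)

424580 N·m


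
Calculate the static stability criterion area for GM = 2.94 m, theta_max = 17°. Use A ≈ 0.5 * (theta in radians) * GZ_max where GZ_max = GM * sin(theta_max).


Formula: GZ_max = GM * sin(theta); Area = 0.5 * theta_rad * GZ_max
Step 1 — GZ_max = 2.94 * sin(17°) = 2.94 * 0.292372 = 0.859574 m
Step 2 — theta_rad = 17 * pi/180 = 0.296706 rad
Step 3 — Area = 0.5 * 0.296706 * 0.859574 ≈ 0.12752 m·rad (5 s.f.)

0.12752 m·rad


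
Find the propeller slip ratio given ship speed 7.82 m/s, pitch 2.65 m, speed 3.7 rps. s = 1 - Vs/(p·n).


Formula: s = 1 - Vs / (p * n)
Step 1 — p * n = 2.65 * 3.7 = 9.805
Step 2 — Vs / (p*n) = 7.82 / 9.805 = 0.797552 (6 d.p.)
Step 3 — s = 1 - 0.797552 = 0.202448

0.202448


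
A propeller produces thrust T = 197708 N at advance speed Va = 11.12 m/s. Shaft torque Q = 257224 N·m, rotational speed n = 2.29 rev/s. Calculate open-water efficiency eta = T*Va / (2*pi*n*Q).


Formula: eta = T * Va / (2 * pi * n * Q)
Step 1 — numerator = T * Va = 197708 * 11.12 = 2198512.96
Step 2 — 2 * pi * n = 2 * pi * 2.29 = 14.388494
Step 3 — denominator = 14.388494 * 257224 = 3701065.98
Step 4 — eta = 2198512.96 / 3701065.98 ≈ 0.59402 (5 s.f.)

0.59402


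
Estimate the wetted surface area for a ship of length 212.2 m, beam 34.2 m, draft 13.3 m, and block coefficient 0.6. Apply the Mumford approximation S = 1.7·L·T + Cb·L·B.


Formula: S = 1.7*L*T + V/T with V = Cb*L*B*T, i.e. S = L * (1.7*T + Cb*B)
Step 1 — 1.7*T = 1.7 * 13.3 = 22.61 m
Step 2 — Cb*B = 0.6 * 34.2 = 20.52 m
Step 3 — 1.7*T + Cb*B = 22.61 + 20.52 = 43.13 m
Step 4 — S = 212.2 * 43.13 ≈ 9152.2 m^2 (5 s.f.)

9152.2 m^2


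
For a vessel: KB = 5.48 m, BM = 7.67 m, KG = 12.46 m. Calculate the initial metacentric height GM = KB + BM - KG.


Formula: GM = KB + BM - KG
Step 1 — KM = KB + BM = 5.48 + 7.67 = 13.15 m
Step 2 — GM = KM - KG = 13.15 - 12.46 = 0.69 m

0.69 m


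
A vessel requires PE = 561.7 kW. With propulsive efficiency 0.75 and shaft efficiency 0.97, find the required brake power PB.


Formula: PB = PE / (eta_D * eta_S)
Step 1 — combined efficiency = eta_D * eta_S = 0.75 * 0.97 = 0.7275
Step 2 — PB = 561.7 / 0.7275 ≈ 772.10 kW (5 s.f.)

772.10 kW


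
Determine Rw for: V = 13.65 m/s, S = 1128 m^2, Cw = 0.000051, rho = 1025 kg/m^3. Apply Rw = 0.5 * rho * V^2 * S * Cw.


Formula: Rw = 0.5 * rho * V^2 * S * Cw
Step 1 — V^2 = 13.65^2 = 186.3225
Step 2 — 0.5 * rho * V^2 = 0.5 * 1025 * 186.3225 = 95490.28125
Step 3 — Rw = 95490.28125 * 1128 * 0.000051 ≈ 5493.4 N (5 s.f.)

5493.4 N


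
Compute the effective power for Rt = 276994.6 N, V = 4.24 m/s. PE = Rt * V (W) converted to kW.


Formula: PE = Rt * V / 1000 (kW)
Step 1 — PE (W) = 276994.6 * 4.24 = 1174457.104 W
Step 2 — PE (kW) = 1174457.104 / 1000 ≈ 1174.5 kW (5 s.f.)

1174.5 kW


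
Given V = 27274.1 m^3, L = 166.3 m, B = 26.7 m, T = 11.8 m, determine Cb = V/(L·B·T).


Formula: Cb = V / (L * B * T)
Step 1 — L * B * T = 166.3 * 26.7 * 11.8 = 52394.478 m^3
Step 2 — Cb = 27274.1 / 52394.478 ≈ 0.52055 (5 s.f.)

0.52055


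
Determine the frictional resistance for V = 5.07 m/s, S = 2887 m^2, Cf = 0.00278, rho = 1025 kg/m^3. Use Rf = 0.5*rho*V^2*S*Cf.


Formula: Rf = 0.5 * rho * V^2 * S * Cf
Step 1 — V^2 = 5.07^2 = 25.7049
Step 2 — 0.5 * rho * V^2 = 0.5 * 1025 * 25.7049 = 13173.76125
Step 3 — Rf = 13173.76125 * 2887 * 0.00278 ≈ 105730 N (5 s.f.)

105730 N


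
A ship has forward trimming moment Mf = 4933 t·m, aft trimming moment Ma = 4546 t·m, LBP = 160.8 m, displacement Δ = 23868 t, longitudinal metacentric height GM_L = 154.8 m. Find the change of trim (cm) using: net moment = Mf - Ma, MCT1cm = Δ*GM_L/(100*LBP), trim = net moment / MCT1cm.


Formula: net trimming moment = Mf - Ma; MCT1cm = Δ*GM_L/(100*LBP); trim = net moment / MCT1cm
Step 1 — net trimming moment = 4933 - 4546 = 387 t·m
Step 2 — MCT1cm = 23868 * 154.8 / (100 * 160.8) = 229.774 t·m/cm
Step 3 — trim = 387 / 229.774 ≈ 1.6843 cm (5 s.f.)

1.6843 cm


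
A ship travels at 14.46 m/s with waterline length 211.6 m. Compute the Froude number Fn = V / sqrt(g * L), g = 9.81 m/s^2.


Formula: Fn = V / sqrt(g * L)
Step 1 — g * L = 9.81 * 211.6 = 2075.796
Step 2 — sqrt(g * L) = sqrt(2075.796) = 45.560904
Step 3 — Fn = 14.46 / 45.560904 ≈ 0.31738 (5 s.f.)

0.31738


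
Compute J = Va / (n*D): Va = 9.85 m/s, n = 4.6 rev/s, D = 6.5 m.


Formula: J = Va / (n * D)
Step 1 — n * D = 4.6 * 6.5 = 29.9
Step 2 — J = 9.85 / 29.9 ≈ 0.32943 (5 s.f.)

0.32943


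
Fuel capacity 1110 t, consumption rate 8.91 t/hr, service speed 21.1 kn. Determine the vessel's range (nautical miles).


Formula: endurance = fuel / rate; range = endurance * speed
Step 1 — endurance = 1110 / 8.91 = 124.5791 hours
Step 2 — range = 124.5791 * 21.1 ≈ 2628.6 nautical miles (5 s.f.)

2628.6 NM


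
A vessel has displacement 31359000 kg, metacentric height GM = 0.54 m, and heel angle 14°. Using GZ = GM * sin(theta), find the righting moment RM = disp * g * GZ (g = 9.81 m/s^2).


Formula: GZ = GM * sin(theta); RM = disp * g * GZ
Step 1 — GZ = 0.54 * sin(14°) = 0.54 * 0.241922 = 0.130638 m
Step 2 — RM = 31359000 * 9.81 * 0.130638 ≈ 40188000 N·m (5 s.f.)

40188000 N·m


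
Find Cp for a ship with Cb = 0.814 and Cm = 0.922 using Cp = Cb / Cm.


Formula: Cp = Cb / Cm
Substituting: Cp = 0.814 / 0.922
Result: Cp ≈ 0.88286 (5 s.f.)

0.88286


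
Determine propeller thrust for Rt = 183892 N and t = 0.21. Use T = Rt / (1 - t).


Formula: T = Rt / (1 - t)
Step 1 — (1 - t) = 1 - 0.21 = 0.79
Step 2 — T = 183892 / 0.79 ≈ 232770 N (5 s.f.)

232770 N


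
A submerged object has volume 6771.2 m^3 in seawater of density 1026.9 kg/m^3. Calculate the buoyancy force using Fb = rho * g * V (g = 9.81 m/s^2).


Formula: Fb = rho * g * V
Substituting: Fb = 1026.9 * 9.81 * 6771.2
Intermediate: 1026.9 * 9.81 = 10073.889
Result: Fb = 10073.889 * 6771.2 ≈ 68212000 N (5 s.f.)

68212000 N


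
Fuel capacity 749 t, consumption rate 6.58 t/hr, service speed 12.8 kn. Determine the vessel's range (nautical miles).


Formula: endurance = fuel / rate; range = endurance * speed
Step 1 — endurance = 749 / 6.58 = 113.8298 hours
Step 2 — range = 113.8298 * 12.8 ≈ 1457.0 nautical miles (5 s.f.)

1457.0 NM


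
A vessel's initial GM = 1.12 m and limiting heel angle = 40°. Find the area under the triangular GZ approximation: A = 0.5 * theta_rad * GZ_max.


Formula: GZ_max = GM * sin(theta); Area = 0.5 * theta_rad * GZ_max
Step 1 — GZ_max = 1.12 * sin(40°) = 1.12 * 0.642788 = 0.719923 m
Step 2 — theta_rad = 40 * pi/180 = 0.698132 rad
Step 3 — Area = 0.5 * 0.698132 * 0.719923 ≈ 0.25130 m·rad (5 s.f.)

0.25130 m·rad


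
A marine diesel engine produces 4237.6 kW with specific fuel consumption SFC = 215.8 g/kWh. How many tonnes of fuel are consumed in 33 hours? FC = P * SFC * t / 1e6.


Formula: FC (tonnes) = P * SFC * t / 1,000,000
Step 1 — P * SFC * t = 4237.6 * 215.8 * 33 = 30177644.64 g
Step 2 — FC (tonnes) = 30177644.64 / 1,000,000 ≈ 30.178 tonnes (5 s.f.)

30.178 tonnes


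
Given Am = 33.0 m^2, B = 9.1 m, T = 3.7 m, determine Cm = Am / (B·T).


Formula: Cm = Am / (B * T)
Step 1 — B * T = 9.1 * 3.7 = 33.67 m^2
Step 2 — Cm = 33.0 / 33.67 ≈ 0.98010 (5 s.f.)

0.98010


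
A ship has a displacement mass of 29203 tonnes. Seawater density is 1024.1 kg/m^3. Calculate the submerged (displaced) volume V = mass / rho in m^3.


Formula: V = mass / rho
Step 1 — convert tonnes to kg: 29203 t * 1000 = 29203000 kg
Step 2 — V = 29203000 / 1024.1 ≈ 28516 m^3 (5 s.f.)

28516 m^3


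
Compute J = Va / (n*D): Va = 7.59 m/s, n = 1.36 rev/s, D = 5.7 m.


Formula: J = Va / (n * D)
Step 1 — n * D = 1.36 * 5.7 = 7.752
Step 2 — J = 7.59 / 7.752 ≈ 0.97910 (5 s.f.)

0.97910


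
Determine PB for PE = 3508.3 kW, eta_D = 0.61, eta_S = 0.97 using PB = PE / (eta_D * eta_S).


Formula: PB = PE / (eta_D * eta_S)
Step 1 — combined efficiency = eta_D * eta_S = 0.61 * 0.97 = 0.5917
Step 2 — PB = 3508.3 / 0.5917 ≈ 5929.2 kW (5 s.f.)

5929.2 kW


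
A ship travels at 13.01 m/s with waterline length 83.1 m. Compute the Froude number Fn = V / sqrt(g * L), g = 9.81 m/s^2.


Formula: Fn = V / sqrt(g * L)
Step 1 — g * L = 9.81 * 83.1 = 815.211
Step 2 — sqrt(g * L) = sqrt(815.211) = 28.5519
Step 3 — Fn = 13.01 / 28.5519 ≈ 0.45566 (5 s.f.)

0.45566


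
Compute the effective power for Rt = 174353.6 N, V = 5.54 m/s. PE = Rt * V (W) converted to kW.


Formula: PE = Rt * V / 1000 (kW)
Step 1 — PE (W) = 174353.6 * 5.54 = 965918.944 W
Step 2 — PE (kW) = 965918.944 / 1000 ≈ 965.92 kW (5 s.f.)

965.92 kW


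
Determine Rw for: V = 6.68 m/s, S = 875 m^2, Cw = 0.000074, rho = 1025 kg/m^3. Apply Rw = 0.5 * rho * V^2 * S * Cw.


Formula: Rw = 0.5 * rho * V^2 * S * Cw
Step 1 — V^2 = 6.68^2 = 44.6224
Step 2 — 0.5 * rho * V^2 = 0.5 * 1025 * 44.6224 = 22868.98
Step 3 — Rw = 22868.98 * 875 * 0.000074 ≈ 1480.8 N (5 s.f.)

1480.8 N


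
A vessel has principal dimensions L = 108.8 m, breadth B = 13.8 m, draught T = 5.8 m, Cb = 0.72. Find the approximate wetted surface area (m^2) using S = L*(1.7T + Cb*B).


Formula: S = 1.7*L*T + V/T with V = Cb*L*B*T, i.e. S = L * (1.7*T + Cb*B)
Step 1 — 1.7*T = 1.7 * 5.8 = 9.86 m
Step 2 — Cb*B = 0.72 * 13.8 = 9.936 m
Step 3 — 1.7*T + Cb*B = 9.86 + 9.936 = 19.796 m
Step 4 — S = 108.8 * 19.796 ≈ 2153.8 m^2 (5 s.f.)

2153.8 m^2


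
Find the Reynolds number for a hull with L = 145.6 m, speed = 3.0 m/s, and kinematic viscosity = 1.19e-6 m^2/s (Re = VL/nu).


Formula: Re = V * L / nu
Step 1 — V * L = 3.0 * 145.6 = 436.8 m^2/s
Step 2 — Re = 436.8 / 1.19e-6 = 3.67e+08

3.67e+08


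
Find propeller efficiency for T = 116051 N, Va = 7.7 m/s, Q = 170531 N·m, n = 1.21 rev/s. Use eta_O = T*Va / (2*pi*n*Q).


Formula: eta = T * Va / (2 * pi * n * Q)
Step 1 — numerator = T * Va = 116051 * 7.7 = 893592.7
Step 2 — 2 * pi * n = 2 * pi * 1.21 = 7.602654
Step 3 — denominator = 7.602654 * 170531 = 1296488.19
Step 4 — eta = 893592.7 / 1296488.19 ≈ 0.68924 (5 s.f.)

0.68924


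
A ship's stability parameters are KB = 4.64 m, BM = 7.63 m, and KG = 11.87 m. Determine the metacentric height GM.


Formula: GM = KB + BM - KG
Step 1 — KM = KB + BM = 4.64 + 7.63 = 12.27 m
Step 2 — GM = KM - KG = 12.27 - 11.87 = 0.4 m

0.4 m


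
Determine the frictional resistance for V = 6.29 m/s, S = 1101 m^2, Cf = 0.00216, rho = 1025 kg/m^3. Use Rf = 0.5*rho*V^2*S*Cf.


Formula: Rf = 0.5 * rho * V^2 * S * Cf
Step 1 — V^2 = 6.29^2 = 39.5641
Step 2 — 0.5 * rho * V^2 = 0.5 * 1025 * 39.5641 = 20276.60125
Step 3 — Rf = 20276.60125 * 1101 * 0.00216 ≈ 48221 N (5 s.f.)

48221 N


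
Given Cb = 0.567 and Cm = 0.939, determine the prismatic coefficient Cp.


Formula: Cp = Cb / Cm
Substituting: Cp = 0.567 / 0.939
Result: Cp ≈ 0.60383 (5 s.f.)

0.60383


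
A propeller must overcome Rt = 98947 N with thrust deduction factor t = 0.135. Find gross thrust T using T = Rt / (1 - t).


Formula: T = Rt / (1 - t)
Step 1 — (1 - t) = 1 - 0.135 = 0.865
Step 2 — T = 98947 / 0.865 ≈ 114390 N (5 s.f.)

114390 N


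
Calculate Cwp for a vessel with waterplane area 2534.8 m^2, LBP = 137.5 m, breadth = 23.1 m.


Formula: Cwp = Aw / (L * B)
Step 1 — L * B = 137.5 * 23.1 = 3176.25 m^2
Step 2 — Cwp = 2534.8 / 3176.25 ≈ 0.79805 (5 s.f.)

0.79805


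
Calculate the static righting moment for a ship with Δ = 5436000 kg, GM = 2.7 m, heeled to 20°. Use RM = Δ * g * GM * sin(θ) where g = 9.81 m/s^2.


Formula: GZ = GM * sin(theta); RM = disp * g * GZ
Step 1 — GZ = 2.7 * sin(20°) = 2.7 * 0.34202 = 0.923454 m
Step 2 — RM = 5436000 * 9.81 * 0.923454 ≈ 49245000 N·m (5 s.f.)

49245000 N·m


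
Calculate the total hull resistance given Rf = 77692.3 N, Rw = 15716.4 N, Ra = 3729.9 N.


Formula: Rt = Rf + Rw + Ra
Substituting: Rt = 77692.3 + 15716.4 + 3729.9
Result: Rt = 97138.6 N

97138.6 N


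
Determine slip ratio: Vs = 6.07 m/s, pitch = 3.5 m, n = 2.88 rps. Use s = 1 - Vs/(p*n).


Formula: s = 1 - Vs / (p * n)
Step 1 — p * n = 3.5 * 2.88 = 10.08
Step 2 — Vs / (p*n) = 6.07 / 10.08 = 0.602183 (6 d.p.)
Step 3 — s = 1 - 0.602183 = 0.397817

0.397817


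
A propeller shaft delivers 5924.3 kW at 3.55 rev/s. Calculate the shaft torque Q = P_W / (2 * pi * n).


Formula: Q = P_W / (2 * pi * n)
Step 1 — P_W = 5924.3 kW * 1000 = 5924300.0 W
Step 2 — 2 * pi * n = 2 * pi * 3.55 = 22.305308
Step 3 — Q = 5924300.0 / 22.305308 ≈ 265600 N·m (5 s.f.)

265600 N·m


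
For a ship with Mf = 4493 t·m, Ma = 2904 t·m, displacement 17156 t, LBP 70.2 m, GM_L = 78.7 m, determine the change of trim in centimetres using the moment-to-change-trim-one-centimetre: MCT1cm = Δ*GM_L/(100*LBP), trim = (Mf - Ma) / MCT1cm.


Formula: net trimming moment = Mf - Ma; MCT1cm = Δ*GM_L/(100*LBP); trim = net moment / MCT1cm
Step 1 — net trimming moment = 4493 - 2904 = 1589 t·m
Step 2 — MCT1cm = 17156 * 78.7 / (100 * 70.2) = 192.3329 t·m/cm
Step 3 — trim = 1589 / 192.3329 ≈ 8.2617 cm (5 s.f.)

8.2617 cm


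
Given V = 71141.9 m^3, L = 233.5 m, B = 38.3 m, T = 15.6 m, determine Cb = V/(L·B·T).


Formula: Cb = V / (L * B * T)
Step 1 — L * B * T = 233.5 * 38.3 * 15.6 = 139511.58 m^3
Step 2 — Cb = 71141.9 / 139511.58 ≈ 0.50994 (5 s.f.)

0.50994


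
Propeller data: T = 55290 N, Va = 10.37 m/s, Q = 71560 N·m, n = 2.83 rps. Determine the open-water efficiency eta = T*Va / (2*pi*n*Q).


Formula: eta = T * Va / (2 * pi * n * Q)
Step 1 — numerator = T * Va = 55290 * 10.37 = 573357.3
Step 2 — 2 * pi * n = 2 * pi * 2.83 = 17.781414
Step 3 — denominator = 17.781414 * 71560 = 1272437.99
Step 4 — eta = 573357.3 / 1272437.99 ≈ 0.45060 (5 s.f.)

0.45060


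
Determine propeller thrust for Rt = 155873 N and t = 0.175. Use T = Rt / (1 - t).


Formula: T = Rt / (1 - t)
Step 1 — (1 - t) = 1 - 0.175 = 0.825
Step 2 — T = 155873 / 0.825 ≈ 188940 N (5 s.f.)

188940 N


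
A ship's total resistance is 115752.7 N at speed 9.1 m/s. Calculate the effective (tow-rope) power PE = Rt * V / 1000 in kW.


Formula: PE = Rt * V / 1000 (kW)
Step 1 — PE (W) = 115752.7 * 9.1 = 1053349.57 W
Step 2 — PE (kW) = 1053349.57 / 1000 ≈ 1053.3 kW (5 s.f.)

1053.3 kW


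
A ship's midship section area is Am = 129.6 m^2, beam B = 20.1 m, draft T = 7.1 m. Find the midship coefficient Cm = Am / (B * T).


Formula: Cm = Am / (B * T)
Step 1 — B * T = 20.1 * 7.1 = 142.71 m^2
Step 2 — Cm = 129.6 / 142.71 ≈ 0.90814 (5 s.f.)

0.90814


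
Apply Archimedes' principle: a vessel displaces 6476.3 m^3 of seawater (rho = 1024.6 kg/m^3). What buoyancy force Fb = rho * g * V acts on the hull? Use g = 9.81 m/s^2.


Formula: Fb = rho * g * V
Substituting: Fb = 1024.6 * 9.81 * 6476.3
Intermediate: 1024.6 * 9.81 = 10051.326
Result: Fb = 10051.326 * 6476.3 ≈ 65095000 N (5 s.f.)

65095000 N


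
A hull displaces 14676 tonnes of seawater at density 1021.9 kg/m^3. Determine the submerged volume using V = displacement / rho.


Formula: V = mass / rho
Step 1 — convert tonnes to kg: 14676 t * 1000 = 14676000 kg
Step 2 — V = 14676000 / 1021.9 ≈ 14361 m^3 (5 s.f.)

14361 m^3


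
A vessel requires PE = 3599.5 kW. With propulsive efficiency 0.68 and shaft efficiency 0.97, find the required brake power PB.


Formula: PB = PE / (eta_D * eta_S)
Step 1 — combined efficiency = eta_D * eta_S = 0.68 * 0.97 = 0.6596
Step 2 — PB = 3599.5 / 0.6596 ≈ 5457.1 kW (5 s.f.)

5457.1 kW


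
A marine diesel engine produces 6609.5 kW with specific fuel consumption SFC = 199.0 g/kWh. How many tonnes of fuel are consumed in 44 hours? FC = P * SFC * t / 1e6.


Formula: FC (tonnes) = P * SFC * t / 1,000,000
Step 1 — P * SFC * t = 6609.5 * 199.0 * 44 = 57872782.0 g
Step 2 — FC (tonnes) = 57872782.0 / 1,000,000 ≈ 57.873 tonnes (5 s.f.)

57.873 tonnes


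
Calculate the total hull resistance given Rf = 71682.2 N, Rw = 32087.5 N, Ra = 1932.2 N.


Formula: Rt = Rf + Rw + Ra
Substituting: Rt = 71682.2 + 32087.5 + 1932.2
Result: Rt = 105701.9 N

105701.9 N


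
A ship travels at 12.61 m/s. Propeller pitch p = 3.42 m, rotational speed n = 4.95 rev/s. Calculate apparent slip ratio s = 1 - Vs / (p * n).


Formula: s = 1 - Vs / (p * n)
Step 1 — p * n = 3.42 * 4.95 = 16.929
Step 2 — Vs / (p*n) = 12.61 / 16.929 = 0.744876 (6 d.p.)
Step 3 — s = 1 - 0.744876 = 0.255124

0.255124


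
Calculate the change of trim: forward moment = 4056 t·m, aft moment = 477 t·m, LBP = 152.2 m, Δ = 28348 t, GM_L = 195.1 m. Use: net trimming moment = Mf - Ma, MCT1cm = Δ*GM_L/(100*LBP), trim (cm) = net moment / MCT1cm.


Formula: net trimming moment = Mf - Ma; MCT1cm = Δ*GM_L/(100*LBP); trim = net moment / MCT1cm
Step 1 — net trimming moment = 4056 - 477 = 3579 t·m
Step 2 — MCT1cm = 28348 * 195.1 / (100 * 152.2) = 363.3834 t·m/cm
Step 3 — trim = 3579 / 363.3834 ≈ 9.8491 cm (5 s.f.)

9.8491 cm


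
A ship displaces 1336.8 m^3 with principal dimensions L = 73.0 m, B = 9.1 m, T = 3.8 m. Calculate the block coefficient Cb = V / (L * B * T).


Formula: Cb = V / (L * B * T)
Step 1 — L * B * T = 73.0 * 9.1 * 3.8 = 2524.34 m^3
Step 2 — Cb = 1336.8 / 2524.34 ≈ 0.52956 (5 s.f.)

0.52956


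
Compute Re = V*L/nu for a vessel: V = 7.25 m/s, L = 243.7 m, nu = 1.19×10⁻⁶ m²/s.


Formula: Re = V * L / nu
Step 1 — V * L = 7.25 * 243.7 = 1766.825 m^2/s
Step 2 — Re = 1766.825 / 1.19e-6 = 1.48e+09

1.48e+09


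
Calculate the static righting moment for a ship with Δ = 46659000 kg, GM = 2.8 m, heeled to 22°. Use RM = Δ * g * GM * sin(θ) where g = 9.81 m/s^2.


Formula: GZ = GM * sin(theta); RM = disp * g * GZ
Step 1 — GZ = 2.8 * sin(22°) = 2.8 * 0.374607 = 1.0489 m
Step 2 — RM = 46659000 * 9.81 * 1.0489 ≈ 480110000 N·m (5 s.f.)

480110000 N·m


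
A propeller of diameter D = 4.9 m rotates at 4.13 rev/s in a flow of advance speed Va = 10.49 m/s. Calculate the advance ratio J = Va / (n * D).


Formula: J = Va / (n * D)
Step 1 — n * D = 4.13 * 4.9 = 20.237
Step 2 — J = 10.49 / 20.237 ≈ 0.51836 (5 s.f.)

0.51836


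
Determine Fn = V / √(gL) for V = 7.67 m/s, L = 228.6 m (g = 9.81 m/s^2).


Formula: Fn = V / sqrt(g * L)
Step 1 — g * L = 9.81 * 228.6 = 2242.566
Step 2 — sqrt(g * L) = sqrt(2242.566) = 47.355739
Step 3 — Fn = 7.67 / 47.355739 ≈ 0.16197 (5 s.f.)

0.16197


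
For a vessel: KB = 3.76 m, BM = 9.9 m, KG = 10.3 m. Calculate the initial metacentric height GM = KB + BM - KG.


Formula: GM = KB + BM - KG
Step 1 — KM = KB + BM = 3.76 + 9.9 = 13.66 m
Step 2 — GM = KM - KG = 13.66 - 10.3 = 3.36 m

3.36 m


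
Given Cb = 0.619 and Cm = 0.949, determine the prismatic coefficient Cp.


Formula: Cp = Cb / Cm
Substituting: Cp = 0.619 / 0.949
Result: Cp ≈ 0.65227 (5 s.f.)

0.65227


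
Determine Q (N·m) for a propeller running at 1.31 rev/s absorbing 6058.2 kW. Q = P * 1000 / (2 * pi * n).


Formula: Q = P_W / (2 * pi * n)
Step 1 — P_W = 6058.2 kW * 1000 = 6058200.0 W
Step 2 — 2 * pi * n = 2 * pi * 1.31 = 8.230973
Step 3 — Q = 6058200.0 / 8.230973 ≈ 736020 N·m (5 s.f.)

736020 N·m


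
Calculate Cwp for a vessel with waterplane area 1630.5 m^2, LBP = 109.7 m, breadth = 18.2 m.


Formula: Cwp = Aw / (L * B)
Step 1 — L * B = 109.7 * 18.2 = 1996.54 m^2
Step 2 — Cwp = 1630.5 / 1996.54 ≈ 0.81666 (5 s.f.)

0.81666


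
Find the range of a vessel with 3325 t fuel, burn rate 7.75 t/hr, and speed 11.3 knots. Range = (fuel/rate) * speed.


Formula: endurance = fuel / rate; range = endurance * speed
Step 1 — endurance = 3325 / 7.75 = 429.0323 hours
Step 2 — range = 429.0323 * 11.3 ≈ 4848.1 nautical miles (5 s.f.)

4848.1 NM


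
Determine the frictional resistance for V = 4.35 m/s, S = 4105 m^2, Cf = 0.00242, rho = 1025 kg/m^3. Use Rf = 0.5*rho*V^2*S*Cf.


Formula: Rf = 0.5 * rho * V^2 * S * Cf
Step 1 — V^2 = 4.35^2 = 18.9225
Step 2 — 0.5 * rho * V^2 = 0.5 * 1025 * 18.9225 = 9697.78125
Step 3 — Rf = 9697.78125 * 4105 * 0.00242 ≈ 96339 N (5 s.f.)

96339 N


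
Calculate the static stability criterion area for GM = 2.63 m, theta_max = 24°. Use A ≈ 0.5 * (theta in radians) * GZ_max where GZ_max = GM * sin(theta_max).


Formula: GZ_max = GM * sin(theta); Area = 0.5 * theta_rad * GZ_max
Step 1 — GZ_max = 2.63 * sin(24°) = 2.63 * 0.406737 = 1.069718 m
Step 2 — theta_rad = 24 * pi/180 = 0.418879 rad
Step 3 — Area = 0.5 * 0.418879 * 1.069718 ≈ 0.22404 m·rad (5 s.f.)

0.22404 m·rad


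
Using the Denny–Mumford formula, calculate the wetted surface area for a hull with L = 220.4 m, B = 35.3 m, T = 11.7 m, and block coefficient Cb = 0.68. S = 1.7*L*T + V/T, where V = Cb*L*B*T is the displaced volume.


Formula: S = 1.7*L*T + V/T with V = Cb*L*B*T, i.e. S = L * (1.7*T + Cb*B)
Step 1 — 1.7*T = 1.7 * 11.7 = 19.89 m
Step 2 — Cb*B = 0.68 * 35.3 = 24.004 m
Step 3 — 1.7*T + Cb*B = 19.89 + 24.004 = 43.894 m
Step 4 — S = 220.4 * 43.894 ≈ 9674.2 m^2 (5 s.f.)

9674.2 m^2


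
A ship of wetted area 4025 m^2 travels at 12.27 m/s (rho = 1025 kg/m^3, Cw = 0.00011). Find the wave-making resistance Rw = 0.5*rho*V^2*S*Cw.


Formula: Rw = 0.5 * rho * V^2 * S * Cw
Step 1 — V^2 = 12.27^2 = 150.5529
Step 2 — 0.5 * rho * V^2 = 0.5 * 1025 * 150.5529 = 77158.36125
Step 3 — Rw = 77158.36125 * 4025 * 0.00011 ≈ 34162 N (5 s.f.)

34162 N


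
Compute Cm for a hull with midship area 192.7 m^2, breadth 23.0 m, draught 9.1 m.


Formula: Cm = Am / (B * T)
Step 1 — B * T = 23.0 * 9.1 = 209.3 m^2
Step 2 — Cm = 192.7 / 209.3 ≈ 0.92069 (5 s.f.)

0.92069


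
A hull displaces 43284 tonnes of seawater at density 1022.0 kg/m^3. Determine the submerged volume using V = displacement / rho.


Formula: V = mass / rho
Step 1 — convert tonnes to kg: 43284 t * 1000 = 43284000 kg
Step 2 — V = 43284000 / 1022.0 ≈ 42352 m^3 (5 s.f.)

42352 m^3


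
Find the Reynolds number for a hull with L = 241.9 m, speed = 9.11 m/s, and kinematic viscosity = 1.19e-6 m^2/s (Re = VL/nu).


Formula: Re = V * L / nu
Step 1 — V * L = 9.11 * 241.9 = 2203.709 m^2/s
Step 2 — Re = 2203.709 / 1.19e-6 = 1.85e+09

1.85e+09


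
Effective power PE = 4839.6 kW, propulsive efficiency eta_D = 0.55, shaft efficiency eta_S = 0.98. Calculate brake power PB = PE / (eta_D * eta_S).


Formula: PB = PE / (eta_D * eta_S)
Step 1 — combined efficiency = eta_D * eta_S = 0.55 * 0.98 = 0.539
Step 2 — PB = 4839.6 / 0.539 ≈ 8978.8 kW (5 s.f.)

8978.8 kW


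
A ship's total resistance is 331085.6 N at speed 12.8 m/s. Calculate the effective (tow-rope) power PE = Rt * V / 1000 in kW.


Formula: PE = Rt * V / 1000 (kW)
Step 1 — PE (W) = 331085.6 * 12.8 = 4237895.68 W
Step 2 — PE (kW) = 4237895.68 / 1000 ≈ 4237.9 kW (5 s.f.)

4237.9 kW


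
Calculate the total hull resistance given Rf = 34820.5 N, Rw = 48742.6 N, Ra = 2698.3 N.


Formula: Rt = Rf + Rw + Ra
Substituting: Rt = 34820.5 + 48742.6 + 2698.3
Result: Rt = 86261.4 N

86261.4 N


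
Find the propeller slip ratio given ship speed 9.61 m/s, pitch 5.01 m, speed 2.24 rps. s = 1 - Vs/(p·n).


Formula: s = 1 - Vs / (p * n)
Step 1 — p * n = 5.01 * 2.24 = 11.2224
Step 2 — Vs / (p*n) = 9.61 / 11.2224 = 0.856323 (6 d.p.)
Step 3 — s = 1 - 0.856323 = 0.143677

0.143677


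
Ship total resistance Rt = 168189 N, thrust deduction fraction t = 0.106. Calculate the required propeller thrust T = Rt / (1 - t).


Formula: T = Rt / (1 - t)
Step 1 — (1 - t) = 1 - 0.106 = 0.894
Step 2 — T = 168189 / 0.894 ≈ 188130 N (5 s.f.)

188130 N


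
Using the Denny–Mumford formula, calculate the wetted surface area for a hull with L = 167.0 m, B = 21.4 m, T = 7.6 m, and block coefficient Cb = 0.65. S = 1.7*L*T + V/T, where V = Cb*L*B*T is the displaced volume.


Formula: S = 1.7*L*T + V/T with V = Cb*L*B*T, i.e. S = L * (1.7*T + Cb*B)
Step 1 — 1.7*T = 1.7 * 7.6 = 12.92 m
Step 2 — Cb*B = 0.65 * 21.4 = 13.91 m
Step 3 — 1.7*T + Cb*B = 12.92 + 13.91 = 26.83 m
Step 4 — S = 167.0 * 26.83 ≈ 4480.6 m^2 (5 s.f.)

4480.6 m^2


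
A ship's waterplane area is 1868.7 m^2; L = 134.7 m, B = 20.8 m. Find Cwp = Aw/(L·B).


Formula: Cwp = Aw / (L * B)
Step 1 — L * B = 134.7 * 20.8 = 2801.76 m^2
Step 2 — Cwp = 1868.7 / 2801.76 ≈ 0.66697 (5 s.f.)

0.66697


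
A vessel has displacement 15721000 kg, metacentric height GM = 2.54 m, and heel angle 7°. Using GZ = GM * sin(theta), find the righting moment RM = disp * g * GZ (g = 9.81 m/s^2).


Formula: GZ = GM * sin(theta); RM = disp * g * GZ
Step 1 — GZ = 2.54 * sin(7°) = 2.54 * 0.121869 = 0.309547 m
Step 2 — RM = 15721000 * 9.81 * 0.309547 ≈ 47739000 N·m (5 s.f.)

47739000 N·m


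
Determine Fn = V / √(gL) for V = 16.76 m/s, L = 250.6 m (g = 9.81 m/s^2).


Formula: Fn = V / sqrt(g * L)
Step 1 — g * L = 9.81 * 250.6 = 2458.386
Step 2 — sqrt(g * L) = sqrt(2458.386) = 49.582114
Step 3 — Fn = 16.76 / 49.582114 ≈ 0.33803 (5 s.f.)

0.33803


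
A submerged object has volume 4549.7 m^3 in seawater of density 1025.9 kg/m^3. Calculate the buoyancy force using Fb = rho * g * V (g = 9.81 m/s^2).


Formula: Fb = rho * g * V
Substituting: Fb = 1025.9 * 9.81 * 4549.7
Intermediate: 1025.9 * 9.81 = 10064.079
Result: Fb = 10064.079 * 4549.7 ≈ 45789000 N (5 s.f.)

45789000 N


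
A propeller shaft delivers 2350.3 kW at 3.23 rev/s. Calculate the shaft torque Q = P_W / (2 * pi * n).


Formula: Q = P_W / (2 * pi * n)
Step 1 — P_W = 2350.3 kW * 1000 = 2350300.0 W
Step 2 — 2 * pi * n = 2 * pi * 3.23 = 20.294689
Step 3 — Q = 2350300.0 / 20.294689 ≈ 115810 N·m (5 s.f.)

115810 N·m


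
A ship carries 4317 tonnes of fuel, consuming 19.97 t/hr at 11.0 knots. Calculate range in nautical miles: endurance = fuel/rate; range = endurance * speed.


Formula: endurance = fuel / rate; range = endurance * speed
Step 1 — endurance = 4317 / 19.97 = 216.1743 hours
Step 2 — range = 216.1743 * 11.0 ≈ 2377.9 nautical miles (5 s.f.)

2377.9 NM


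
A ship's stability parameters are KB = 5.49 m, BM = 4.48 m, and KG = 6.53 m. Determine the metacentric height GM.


Formula: GM = KB + BM - KG
Step 1 — KM = KB + BM = 5.49 + 4.48 = 9.97 m
Step 2 — GM = KM - KG = 9.97 - 6.53 = 3.44 m

3.44 m


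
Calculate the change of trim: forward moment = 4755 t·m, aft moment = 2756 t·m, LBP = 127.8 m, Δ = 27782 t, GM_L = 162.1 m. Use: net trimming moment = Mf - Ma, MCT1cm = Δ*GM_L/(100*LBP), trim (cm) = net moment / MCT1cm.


Formula: net trimming moment = Mf - Ma; MCT1cm = Δ*GM_L/(100*LBP); trim = net moment / MCT1cm
Step 1 — net trimming moment = 4755 - 2756 = 1999 t·m
Step 2 — MCT1cm = 27782 * 162.1 / (100 * 127.8) = 352.3836 t·m/cm
Step 3 — trim = 1999 / 352.3836 ≈ 5.6728 cm (5 s.f.)

5.6728 cm


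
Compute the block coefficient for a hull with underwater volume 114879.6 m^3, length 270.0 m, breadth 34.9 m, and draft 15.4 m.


Formula: Cb = V / (L * B * T)
Step 1 — L * B * T = 270.0 * 34.9 * 15.4 = 145114.2 m^3
Step 2 — Cb = 114879.6 / 145114.2 ≈ 0.79165 (5 s.f.)

0.79165


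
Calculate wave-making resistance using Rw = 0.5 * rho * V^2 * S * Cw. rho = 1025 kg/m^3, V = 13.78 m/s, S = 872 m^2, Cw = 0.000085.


Formula: Rw = 0.5 * rho * V^2 * S * Cw
Step 1 — V^2 = 13.78^2 = 189.8884
Step 2 — 0.5 * rho * V^2 = 0.5 * 1025 * 189.8884 = 97317.805
Step 3 — Rw = 97317.805 * 872 * 0.000085 ≈ 7213.2 N (5 s.f.)

7213.2 N


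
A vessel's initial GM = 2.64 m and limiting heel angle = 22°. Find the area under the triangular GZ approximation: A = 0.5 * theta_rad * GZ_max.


Formula: GZ_max = GM * sin(theta); Area = 0.5 * theta_rad * GZ_max
Step 1 — GZ_max = 2.64 * sin(22°) = 2.64 * 0.374607 = 0.988962 m
Step 2 — theta_rad = 22 * pi/180 = 0.383972 rad
Step 3 — Area = 0.5 * 0.383972 * 0.988962 ≈ 0.18987 m·rad (5 s.f.)

0.18987 m·rad


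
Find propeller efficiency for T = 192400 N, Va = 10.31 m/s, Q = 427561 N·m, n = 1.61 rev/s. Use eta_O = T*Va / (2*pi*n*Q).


Formula: eta = T * Va / (2 * pi * n * Q)
Step 1 — numerator = T * Va = 192400 * 10.31 = 1983644.0
Step 2 — 2 * pi * n = 2 * pi * 1.61 = 10.115928
Step 3 — denominator = 10.115928 * 427561 = 4325176.29
Step 4 — eta = 1983644.0 / 4325176.29 ≈ 0.45863 (5 s.f.)

0.45863


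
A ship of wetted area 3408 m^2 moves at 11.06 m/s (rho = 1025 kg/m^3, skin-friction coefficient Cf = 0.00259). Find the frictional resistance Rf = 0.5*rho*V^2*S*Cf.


Formula: Rf = 0.5 * rho * V^2 * S * Cf
Step 1 — V^2 = 11.06^2 = 122.3236
Step 2 — 0.5 * rho * V^2 = 0.5 * 1025 * 122.3236 = 62690.845
Step 3 — Rf = 62690.845 * 3408 * 0.00259 ≈ 553350 N (5 s.f.)

553350 N


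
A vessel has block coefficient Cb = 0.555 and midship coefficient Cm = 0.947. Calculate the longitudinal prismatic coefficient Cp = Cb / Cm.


Formula: Cp = Cb / Cm
Substituting: Cp = 0.555 / 0.947
Result: Cp ≈ 0.58606 (5 s.f.)

0.58606


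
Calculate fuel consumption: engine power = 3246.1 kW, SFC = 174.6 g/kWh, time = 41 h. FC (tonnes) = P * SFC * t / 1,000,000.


Formula: FC (tonnes) = P * SFC * t / 1,000,000
Step 1 — P * SFC * t = 3246.1 * 174.6 * 41 = 23237531.46 g
Step 2 — FC (tonnes) = 23237531.46 / 1,000,000 ≈ 23.238 tonnes (5 s.f.)

23.238 tonnes


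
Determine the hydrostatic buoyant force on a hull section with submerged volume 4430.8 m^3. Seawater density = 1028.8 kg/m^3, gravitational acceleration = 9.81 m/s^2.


Formula: Fb = rho * g * V
Substituting: Fb = 1028.8 * 9.81 * 4430.8
Intermediate: 1028.8 * 9.81 = 10092.528
Result: Fb = 10092.528 * 4430.8 ≈ 44718000 N (5 s.f.)

44718000 N


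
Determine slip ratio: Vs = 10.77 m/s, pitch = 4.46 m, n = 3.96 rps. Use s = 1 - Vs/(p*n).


Formula: s = 1 - Vs / (p * n)
Step 1 — p * n = 4.46 * 3.96 = 17.6616
Step 2 — Vs / (p*n) = 10.77 / 17.6616 = 0.609798 (6 d.p.)
Step 3 — s = 1 - 0.609798 = 0.390202

0.390202


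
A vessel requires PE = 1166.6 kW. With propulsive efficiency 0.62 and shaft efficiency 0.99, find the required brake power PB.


Formula: PB = PE / (eta_D * eta_S)
Step 1 — combined efficiency = eta_D * eta_S = 0.62 * 0.99 = 0.6138
Step 2 — PB = 1166.6 / 0.6138 ≈ 1900.6 kW (5 s.f.)

1900.6 kW


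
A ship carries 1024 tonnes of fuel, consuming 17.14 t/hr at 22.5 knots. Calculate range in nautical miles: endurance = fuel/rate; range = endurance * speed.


Formula: endurance = fuel / rate; range = endurance * speed
Step 1 — endurance = 1024 / 17.14 = 59.7433 hours
Step 2 — range = 59.7433 * 22.5 ≈ 1344.2 nautical miles (5 s.f.)

1344.2 NM


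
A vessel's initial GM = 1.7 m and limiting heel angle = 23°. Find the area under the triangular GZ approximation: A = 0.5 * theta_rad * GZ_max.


Formula: GZ_max = GM * sin(theta); Area = 0.5 * theta_rad * GZ_max
Step 1 — GZ_max = 1.7 * sin(23°) = 1.7 * 0.390731 = 0.664243 m
Step 2 — theta_rad = 23 * pi/180 = 0.401426 rad
Step 3 — Area = 0.5 * 0.401426 * 0.664243 ≈ 0.13332 m·rad (5 s.f.)

0.13332 m·rad


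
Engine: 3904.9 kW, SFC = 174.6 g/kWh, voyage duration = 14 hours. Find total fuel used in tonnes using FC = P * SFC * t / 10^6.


Formula: FC (tonnes) = P * SFC * t / 1,000,000
Step 1 — P * SFC * t = 3904.9 * 174.6 * 14 = 9545137.56 g
Step 2 — FC (tonnes) = 9545137.56 / 1,000,000 ≈ 9.5451 tonnes (5 s.f.)

9.5451 tonnes
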